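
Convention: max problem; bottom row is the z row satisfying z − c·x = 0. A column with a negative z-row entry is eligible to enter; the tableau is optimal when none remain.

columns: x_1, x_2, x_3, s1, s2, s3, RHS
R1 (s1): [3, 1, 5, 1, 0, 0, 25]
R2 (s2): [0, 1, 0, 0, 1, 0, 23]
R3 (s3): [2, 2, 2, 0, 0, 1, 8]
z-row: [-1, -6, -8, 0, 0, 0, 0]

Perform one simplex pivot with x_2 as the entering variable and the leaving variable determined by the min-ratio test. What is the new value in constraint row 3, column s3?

1/2

Ratio test on column x_2 — row 1: 25/1 = 25; row 2: 23/1 = 23; row 3: 8/2 = 4. Minimum is 4 at row 3 (s3 leaves); pivot element 2.
Divide row 3 by 2; eliminate column x_2 from the other rows.
In the new row 3, the s3 entry is the old entry divided by the pivot: 1/2 = 1/2.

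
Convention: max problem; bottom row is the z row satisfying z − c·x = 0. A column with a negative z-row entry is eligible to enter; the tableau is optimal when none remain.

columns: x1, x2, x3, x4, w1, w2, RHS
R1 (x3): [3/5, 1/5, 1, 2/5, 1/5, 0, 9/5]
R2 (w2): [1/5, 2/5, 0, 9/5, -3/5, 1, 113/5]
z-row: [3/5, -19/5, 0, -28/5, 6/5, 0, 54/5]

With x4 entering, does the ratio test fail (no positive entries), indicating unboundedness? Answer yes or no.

no

Column x4 has positive entries in row(s) 1, 2, so the ratio test bounds it — not unbounded.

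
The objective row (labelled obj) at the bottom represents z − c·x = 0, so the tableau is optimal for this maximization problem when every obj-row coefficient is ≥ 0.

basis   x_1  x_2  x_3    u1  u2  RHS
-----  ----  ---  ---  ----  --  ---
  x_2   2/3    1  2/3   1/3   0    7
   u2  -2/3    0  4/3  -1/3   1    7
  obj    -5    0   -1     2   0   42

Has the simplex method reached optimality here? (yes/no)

no

The obj-row has a negative entry -5 in column x_1, so it is not optimal.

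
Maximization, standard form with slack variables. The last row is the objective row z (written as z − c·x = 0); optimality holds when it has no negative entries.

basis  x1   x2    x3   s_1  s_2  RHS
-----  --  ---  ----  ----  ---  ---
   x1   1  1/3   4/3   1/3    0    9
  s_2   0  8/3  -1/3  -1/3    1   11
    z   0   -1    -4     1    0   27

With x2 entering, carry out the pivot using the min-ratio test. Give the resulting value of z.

249/8

Ratio test on column x2 — row 1: 9/(1/3) = 27; row 2: 11/(8/3) = 33/8. Minimum is 33/8 at row 2 (s_2 leaves); pivot element 8/3.
Pivot on row 2; the z-row RHS becomes 27 − (-1)·(33/8) = 249/8.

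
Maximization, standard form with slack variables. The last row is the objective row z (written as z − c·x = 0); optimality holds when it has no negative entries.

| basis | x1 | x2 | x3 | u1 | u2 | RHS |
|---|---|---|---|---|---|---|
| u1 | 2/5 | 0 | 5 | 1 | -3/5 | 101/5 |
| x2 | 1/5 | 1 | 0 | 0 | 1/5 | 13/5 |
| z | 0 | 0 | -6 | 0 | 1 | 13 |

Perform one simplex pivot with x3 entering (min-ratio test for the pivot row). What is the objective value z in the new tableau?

931/25

Ratio test on column x3 — row 1: (101/5)/5 = 101/25; row 2: entry 0 ≤ 0. Minimum is 101/25 at row 1 (u1 leaves); pivot element 5.
Pivot on row 1; the z-row RHS becomes 13 − (-6)·(101/25) = 931/25.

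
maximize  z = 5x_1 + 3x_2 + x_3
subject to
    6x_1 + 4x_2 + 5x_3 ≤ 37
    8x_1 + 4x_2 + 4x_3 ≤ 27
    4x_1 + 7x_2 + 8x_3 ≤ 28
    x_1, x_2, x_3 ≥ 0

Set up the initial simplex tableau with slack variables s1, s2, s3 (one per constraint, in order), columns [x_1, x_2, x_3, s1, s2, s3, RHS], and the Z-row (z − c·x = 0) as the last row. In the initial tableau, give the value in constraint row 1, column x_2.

Constraint 1 has coefficient 4 on x_2.

4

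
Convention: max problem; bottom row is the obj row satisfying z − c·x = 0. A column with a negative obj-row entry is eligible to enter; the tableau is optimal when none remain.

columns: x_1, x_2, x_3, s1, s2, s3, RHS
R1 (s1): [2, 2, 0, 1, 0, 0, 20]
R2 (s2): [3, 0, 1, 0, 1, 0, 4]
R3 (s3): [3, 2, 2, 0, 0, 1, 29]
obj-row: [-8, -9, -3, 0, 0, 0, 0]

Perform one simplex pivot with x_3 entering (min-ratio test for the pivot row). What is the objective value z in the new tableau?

12

Ratio test on column x_3 — row 1: entry 0 ≤ 0; row 2: 4/1 = 4; row 3: 29/2 = 29/2. Minimum is 4 at row 2 (s2 leaves); pivot element 1.
Pivot on row 2; the obj-row RHS becomes 0 − (-3)·4 = 12.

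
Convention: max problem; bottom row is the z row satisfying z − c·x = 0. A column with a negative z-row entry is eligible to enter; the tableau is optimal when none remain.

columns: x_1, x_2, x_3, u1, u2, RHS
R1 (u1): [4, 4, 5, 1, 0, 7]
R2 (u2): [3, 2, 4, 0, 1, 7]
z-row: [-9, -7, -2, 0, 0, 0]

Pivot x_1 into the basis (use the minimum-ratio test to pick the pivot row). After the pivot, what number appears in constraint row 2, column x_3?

1/4

Ratio test on column x_1 — row 1: 7/4 = 7/4; row 2: 7/3 = 7/3. Minimum is 7/4 at row 1 (u1 leaves); pivot element 4.
Divide row 1 by 4; eliminate column x_1 from the other rows.
Row 2 update in column x_3: 4 − 3·(5/4) = 1/4.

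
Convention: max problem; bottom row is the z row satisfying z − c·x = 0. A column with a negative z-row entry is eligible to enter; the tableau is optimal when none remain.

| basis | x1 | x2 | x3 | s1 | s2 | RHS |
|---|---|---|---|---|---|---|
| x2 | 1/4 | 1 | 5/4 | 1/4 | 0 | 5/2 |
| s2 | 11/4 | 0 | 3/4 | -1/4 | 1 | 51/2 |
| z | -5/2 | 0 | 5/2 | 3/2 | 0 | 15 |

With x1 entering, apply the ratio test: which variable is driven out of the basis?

s2

Column x1 entries and ratios — x2: (5/2)/(1/4) = 10; s2: (51/2)/(11/4) = 102/11.
Smallest ratio is 102/11 in the row of s2, so s2 leaves.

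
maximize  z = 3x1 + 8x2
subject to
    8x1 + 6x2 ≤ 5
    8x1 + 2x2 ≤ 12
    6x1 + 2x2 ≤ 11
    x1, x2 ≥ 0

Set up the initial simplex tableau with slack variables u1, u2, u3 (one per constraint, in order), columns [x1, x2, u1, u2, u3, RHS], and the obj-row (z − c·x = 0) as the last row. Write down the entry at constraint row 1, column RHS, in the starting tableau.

The RHS of constraint 1 is b_1 = 5.

5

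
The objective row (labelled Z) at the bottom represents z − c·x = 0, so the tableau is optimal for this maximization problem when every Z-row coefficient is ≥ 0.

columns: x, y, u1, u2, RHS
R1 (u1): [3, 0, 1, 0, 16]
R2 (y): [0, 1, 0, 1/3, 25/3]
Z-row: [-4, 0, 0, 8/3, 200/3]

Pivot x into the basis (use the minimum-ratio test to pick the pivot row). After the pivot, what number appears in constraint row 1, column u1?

1/3

Ratio test on column x — row 1: 16/3 = 16/3; row 2: entry 0 ≤ 0. Minimum is 16/3 at row 1 (u1 leaves); pivot element 3.
Divide row 1 by 3; eliminate column x from the other rows.
In the new row 1, the u1 entry is the old entry divided by the pivot: 1/3 = 1/3.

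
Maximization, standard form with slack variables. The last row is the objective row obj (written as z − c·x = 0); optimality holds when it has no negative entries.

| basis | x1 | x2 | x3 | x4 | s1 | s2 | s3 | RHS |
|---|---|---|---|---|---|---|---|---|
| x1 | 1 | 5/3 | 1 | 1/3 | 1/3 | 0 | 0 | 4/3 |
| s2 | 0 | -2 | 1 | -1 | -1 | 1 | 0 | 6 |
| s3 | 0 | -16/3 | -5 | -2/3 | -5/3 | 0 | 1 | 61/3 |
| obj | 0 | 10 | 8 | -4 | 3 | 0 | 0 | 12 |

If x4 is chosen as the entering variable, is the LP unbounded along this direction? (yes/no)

no

Column x4 has positive entries in row(s) 1, so the ratio test bounds it — not unbounded.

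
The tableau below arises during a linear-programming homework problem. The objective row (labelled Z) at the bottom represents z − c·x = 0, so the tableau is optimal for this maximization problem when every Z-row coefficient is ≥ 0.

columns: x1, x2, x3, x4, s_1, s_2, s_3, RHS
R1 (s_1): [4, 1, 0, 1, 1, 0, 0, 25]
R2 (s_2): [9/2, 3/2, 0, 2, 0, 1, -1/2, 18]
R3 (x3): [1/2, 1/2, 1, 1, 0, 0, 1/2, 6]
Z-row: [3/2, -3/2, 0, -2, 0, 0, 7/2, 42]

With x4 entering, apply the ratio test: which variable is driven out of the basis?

x3

Column x4 entries and ratios — s_1: 25/1 = 25; s_2: 18/2 = 9; x3: 6/1 = 6.
Smallest ratio is 6 in the row of x3, so x3 leaves.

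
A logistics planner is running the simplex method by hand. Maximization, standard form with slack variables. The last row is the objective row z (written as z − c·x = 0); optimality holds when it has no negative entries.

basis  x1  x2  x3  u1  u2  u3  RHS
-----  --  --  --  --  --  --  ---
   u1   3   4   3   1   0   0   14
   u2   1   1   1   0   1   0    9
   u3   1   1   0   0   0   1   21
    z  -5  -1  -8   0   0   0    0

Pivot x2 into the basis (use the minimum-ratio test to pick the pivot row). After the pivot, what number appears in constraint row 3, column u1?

Ratio test on column x2 — row 1: 14/4 = 7/2; row 2: 9/1 = 9; row 3: 21/1 = 21. Minimum is 7/2 at row 1 (u1 leaves); pivot element 4.
Divide row 1 by 4; eliminate column x2 from the other rows.
Row 3 update in column u1: 0 − 1·(1/4) = -1/4.

-1/4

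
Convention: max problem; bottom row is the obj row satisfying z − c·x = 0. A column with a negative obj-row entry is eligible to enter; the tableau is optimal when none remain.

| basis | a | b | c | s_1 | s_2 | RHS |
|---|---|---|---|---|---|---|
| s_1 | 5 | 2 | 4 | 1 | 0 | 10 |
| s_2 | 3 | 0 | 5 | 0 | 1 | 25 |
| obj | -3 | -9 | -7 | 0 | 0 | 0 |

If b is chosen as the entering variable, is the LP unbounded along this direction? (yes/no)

Column b has positive entries in row(s) 1, so the ratio test bounds it — not unbounded.

no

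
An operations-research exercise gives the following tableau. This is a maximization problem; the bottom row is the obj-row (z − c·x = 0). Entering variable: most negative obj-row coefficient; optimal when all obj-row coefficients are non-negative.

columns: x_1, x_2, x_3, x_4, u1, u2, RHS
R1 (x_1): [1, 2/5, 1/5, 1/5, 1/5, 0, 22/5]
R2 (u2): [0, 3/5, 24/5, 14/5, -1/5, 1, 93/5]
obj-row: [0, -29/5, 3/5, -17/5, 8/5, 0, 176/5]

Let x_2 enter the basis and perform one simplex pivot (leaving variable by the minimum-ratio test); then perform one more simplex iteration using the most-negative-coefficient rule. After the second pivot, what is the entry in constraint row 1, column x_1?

14/5

Ratio test on column x_2 — row 1: (22/5)/(2/5) = 11; row 2: (93/5)/(3/5) = 31. Minimum is 11 at row 1 (x_1 leaves); pivot element 2/5.
Divide row 1 by 2/5; eliminate column x_2 from the other rows.
Second iteration: most negative obj-row entry is -1/2 in column x_4, so x_4 enters.
Ratio test on column x_4 — row 1: 11/(1/2) = 22; row 2: 12/(5/2) = 24/5. Minimum is 24/5 at row 2 (u2 leaves); pivot element 5/2.
Divide row 2 by 5/2; eliminate column x_4 from the other rows.
After both pivots, the entry at constraint row 1, column x_1 is 14/5.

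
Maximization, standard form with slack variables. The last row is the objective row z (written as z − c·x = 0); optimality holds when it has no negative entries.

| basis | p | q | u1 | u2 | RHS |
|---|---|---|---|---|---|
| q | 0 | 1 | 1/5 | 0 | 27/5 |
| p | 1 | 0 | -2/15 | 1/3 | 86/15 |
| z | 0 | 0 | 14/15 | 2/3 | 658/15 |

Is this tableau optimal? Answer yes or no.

yes

Every z-row coefficient is ≥ 0, so the tableau is optimal.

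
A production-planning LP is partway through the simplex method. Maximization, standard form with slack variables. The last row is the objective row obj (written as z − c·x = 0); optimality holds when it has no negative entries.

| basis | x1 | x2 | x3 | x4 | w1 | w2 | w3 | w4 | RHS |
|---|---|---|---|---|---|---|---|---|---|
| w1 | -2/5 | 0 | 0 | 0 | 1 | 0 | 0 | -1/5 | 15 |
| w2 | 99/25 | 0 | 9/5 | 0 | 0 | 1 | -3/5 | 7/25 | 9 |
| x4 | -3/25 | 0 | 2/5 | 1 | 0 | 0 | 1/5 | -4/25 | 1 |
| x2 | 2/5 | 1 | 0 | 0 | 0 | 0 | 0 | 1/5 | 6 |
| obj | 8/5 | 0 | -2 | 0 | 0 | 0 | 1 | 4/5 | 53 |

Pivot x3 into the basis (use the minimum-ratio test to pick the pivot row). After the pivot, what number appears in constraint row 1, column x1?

Ratio test on column x3 — row 1: entry 0 ≤ 0; row 2: 9/(9/5) = 5; row 3: 1/(2/5) = 5/2; row 4: entry 0 ≤ 0. Minimum is 5/2 at row 3 (x4 leaves); pivot element 2/5.
Divide row 3 by 2/5; eliminate column x3 from the other rows.
Row 1 update in column x1: -2/5 − 0·(-3/10) = -2/5.

-2/5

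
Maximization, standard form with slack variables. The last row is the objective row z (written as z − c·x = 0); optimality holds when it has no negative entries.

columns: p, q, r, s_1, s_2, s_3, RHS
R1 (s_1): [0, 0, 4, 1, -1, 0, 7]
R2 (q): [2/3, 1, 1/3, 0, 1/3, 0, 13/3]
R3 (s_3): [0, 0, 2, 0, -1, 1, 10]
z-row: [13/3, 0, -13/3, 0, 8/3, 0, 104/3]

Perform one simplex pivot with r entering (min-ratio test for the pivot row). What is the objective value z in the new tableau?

Ratio test on column r — row 1: 7/4 = 7/4; row 2: (13/3)/(1/3) = 13; row 3: 10/2 = 5. Minimum is 7/4 at row 1 (s_1 leaves); pivot element 4.
Pivot on row 1; the z-row RHS becomes 104/3 − (-13/3)·(7/4) = 169/4.

169/4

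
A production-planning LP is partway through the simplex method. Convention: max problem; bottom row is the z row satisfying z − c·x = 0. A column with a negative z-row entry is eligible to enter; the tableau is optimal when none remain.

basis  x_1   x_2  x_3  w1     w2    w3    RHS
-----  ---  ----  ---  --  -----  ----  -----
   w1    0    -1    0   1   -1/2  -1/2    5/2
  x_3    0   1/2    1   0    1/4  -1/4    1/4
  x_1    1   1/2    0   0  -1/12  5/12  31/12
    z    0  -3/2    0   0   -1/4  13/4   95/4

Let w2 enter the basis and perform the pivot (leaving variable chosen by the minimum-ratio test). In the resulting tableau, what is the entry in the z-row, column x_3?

1

Ratio test on column w2 — row 1: entry -1/2 ≤ 0; row 2: (1/4)/(1/4) = 1; row 3: entry -1/12 ≤ 0. Minimum is 1 at row 2 (x_3 leaves); pivot element 1/4.
Divide row 2 by 1/4; eliminate column w2 from the other rows.
z-row update in column x_3: 0 − (-1/4)·4 = 1.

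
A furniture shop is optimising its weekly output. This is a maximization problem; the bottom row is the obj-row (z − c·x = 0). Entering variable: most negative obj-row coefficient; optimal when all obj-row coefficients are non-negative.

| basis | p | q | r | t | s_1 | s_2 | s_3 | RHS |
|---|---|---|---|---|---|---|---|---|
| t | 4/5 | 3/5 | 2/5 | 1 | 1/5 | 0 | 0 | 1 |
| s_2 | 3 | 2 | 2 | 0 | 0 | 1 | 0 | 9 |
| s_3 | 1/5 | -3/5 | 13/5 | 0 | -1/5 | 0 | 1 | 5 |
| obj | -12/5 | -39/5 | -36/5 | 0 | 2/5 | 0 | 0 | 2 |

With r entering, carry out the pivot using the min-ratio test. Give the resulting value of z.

206/13

Ratio test on column r — row 1: 1/(2/5) = 5/2; row 2: 9/2 = 9/2; row 3: 5/(13/5) = 25/13. Minimum is 25/13 at row 3 (s_3 leaves); pivot element 13/5.
Pivot on row 3; the obj-row RHS becomes 2 − (-36/5)·(25/13) = 206/13.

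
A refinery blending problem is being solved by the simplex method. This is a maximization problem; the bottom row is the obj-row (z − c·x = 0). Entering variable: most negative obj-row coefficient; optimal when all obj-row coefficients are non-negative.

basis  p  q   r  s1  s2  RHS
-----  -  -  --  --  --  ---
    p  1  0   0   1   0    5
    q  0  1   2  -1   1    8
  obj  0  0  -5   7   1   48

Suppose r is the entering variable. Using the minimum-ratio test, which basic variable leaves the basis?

q

Column r entries and ratios — p: 0 ≤ 0, skip; q: 8/2 = 4.
Smallest ratio is 4 in the row of q, so q leaves.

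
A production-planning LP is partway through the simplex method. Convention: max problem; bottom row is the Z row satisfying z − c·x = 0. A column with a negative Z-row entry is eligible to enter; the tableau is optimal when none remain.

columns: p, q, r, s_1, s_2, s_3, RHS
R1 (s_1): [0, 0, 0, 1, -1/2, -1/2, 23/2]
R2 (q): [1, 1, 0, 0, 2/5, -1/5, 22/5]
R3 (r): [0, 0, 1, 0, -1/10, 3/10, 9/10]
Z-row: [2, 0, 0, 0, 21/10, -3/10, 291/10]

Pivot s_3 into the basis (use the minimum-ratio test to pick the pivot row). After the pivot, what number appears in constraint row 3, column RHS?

3

Ratio test on column s_3 — row 1: entry -1/2 ≤ 0; row 2: entry -1/5 ≤ 0; row 3: (9/10)/(3/10) = 3. Minimum is 3 at row 3 (r leaves); pivot element 3/10.
Divide row 3 by 3/10; eliminate column s_3 from the other rows.
In the new row 3, the RHS entry is the old entry divided by the pivot: (9/10)/(3/10) = 3.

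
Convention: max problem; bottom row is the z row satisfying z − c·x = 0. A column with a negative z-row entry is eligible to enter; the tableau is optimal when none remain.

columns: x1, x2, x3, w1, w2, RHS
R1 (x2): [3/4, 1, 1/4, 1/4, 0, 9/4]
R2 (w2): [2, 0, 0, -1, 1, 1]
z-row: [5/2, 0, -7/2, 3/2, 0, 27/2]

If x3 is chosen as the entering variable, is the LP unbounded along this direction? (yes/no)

Column x3 has positive entries in row(s) 1, so the ratio test bounds it — not unbounded.

no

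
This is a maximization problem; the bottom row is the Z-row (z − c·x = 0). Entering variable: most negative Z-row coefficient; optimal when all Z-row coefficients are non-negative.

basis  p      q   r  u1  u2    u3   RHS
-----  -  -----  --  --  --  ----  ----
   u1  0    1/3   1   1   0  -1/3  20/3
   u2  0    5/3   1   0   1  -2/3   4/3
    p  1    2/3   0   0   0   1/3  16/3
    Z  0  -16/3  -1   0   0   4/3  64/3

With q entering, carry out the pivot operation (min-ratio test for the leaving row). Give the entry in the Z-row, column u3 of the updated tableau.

Ratio test on column q — row 1: (20/3)/(1/3) = 20; row 2: (4/3)/(5/3) = 4/5; row 3: (16/3)/(2/3) = 8. Minimum is 4/5 at row 2 (u2 leaves); pivot element 5/3.
Divide row 2 by 5/3; eliminate column q from the other rows.
Z-row update in column u3: 4/3 − (-16/3)·(-2/5) = -4/5.

-4/5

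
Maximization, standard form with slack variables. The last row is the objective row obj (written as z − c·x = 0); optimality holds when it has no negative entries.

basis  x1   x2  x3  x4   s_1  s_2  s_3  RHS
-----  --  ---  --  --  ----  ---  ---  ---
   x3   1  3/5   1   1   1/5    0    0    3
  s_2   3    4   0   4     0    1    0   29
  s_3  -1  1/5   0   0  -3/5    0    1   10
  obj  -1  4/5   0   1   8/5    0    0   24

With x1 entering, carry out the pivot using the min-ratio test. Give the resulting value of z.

27

Ratio test on column x1 — row 1: 3/1 = 3; row 2: 29/3 = 29/3; row 3: entry -1 ≤ 0. Minimum is 3 at row 1 (x3 leaves); pivot element 1.
Pivot on row 1; the obj-row RHS becomes 24 − (-1)·3 = 27.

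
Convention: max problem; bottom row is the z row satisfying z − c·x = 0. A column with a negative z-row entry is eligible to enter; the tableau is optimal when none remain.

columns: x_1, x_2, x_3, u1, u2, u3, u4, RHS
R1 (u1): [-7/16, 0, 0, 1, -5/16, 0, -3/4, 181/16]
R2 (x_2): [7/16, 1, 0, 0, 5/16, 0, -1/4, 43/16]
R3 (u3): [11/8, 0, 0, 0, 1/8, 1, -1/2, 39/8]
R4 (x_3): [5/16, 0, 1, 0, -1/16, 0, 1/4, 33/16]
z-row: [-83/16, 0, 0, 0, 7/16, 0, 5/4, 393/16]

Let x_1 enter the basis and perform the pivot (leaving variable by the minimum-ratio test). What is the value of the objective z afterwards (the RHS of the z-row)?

945/22

Ratio test on column x_1 — row 1: entry -7/16 ≤ 0; row 2: (43/16)/(7/16) = 43/7; row 3: (39/8)/(11/8) = 39/11; row 4: (33/16)/(5/16) = 33/5. Minimum is 39/11 at row 3 (u3 leaves); pivot element 11/8.
Pivot on row 3; the z-row RHS becomes 393/16 − (-83/16)·(39/11) = 945/22.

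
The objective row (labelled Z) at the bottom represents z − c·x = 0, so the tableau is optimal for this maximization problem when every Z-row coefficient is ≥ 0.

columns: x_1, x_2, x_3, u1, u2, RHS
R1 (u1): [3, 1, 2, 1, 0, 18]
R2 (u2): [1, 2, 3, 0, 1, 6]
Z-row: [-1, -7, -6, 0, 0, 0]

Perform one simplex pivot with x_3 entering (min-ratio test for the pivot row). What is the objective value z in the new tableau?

Ratio test on column x_3 — row 1: 18/2 = 9; row 2: 6/3 = 2. Minimum is 2 at row 2 (u2 leaves); pivot element 3.
Pivot on row 2; the Z-row RHS becomes 0 − (-6)·2 = 12.

12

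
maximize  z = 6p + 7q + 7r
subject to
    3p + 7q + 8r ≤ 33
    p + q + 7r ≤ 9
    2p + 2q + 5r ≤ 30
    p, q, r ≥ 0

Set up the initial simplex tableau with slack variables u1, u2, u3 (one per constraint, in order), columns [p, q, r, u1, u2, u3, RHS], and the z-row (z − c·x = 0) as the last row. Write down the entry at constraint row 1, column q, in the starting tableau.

Constraint 1 has coefficient 7 on q.

7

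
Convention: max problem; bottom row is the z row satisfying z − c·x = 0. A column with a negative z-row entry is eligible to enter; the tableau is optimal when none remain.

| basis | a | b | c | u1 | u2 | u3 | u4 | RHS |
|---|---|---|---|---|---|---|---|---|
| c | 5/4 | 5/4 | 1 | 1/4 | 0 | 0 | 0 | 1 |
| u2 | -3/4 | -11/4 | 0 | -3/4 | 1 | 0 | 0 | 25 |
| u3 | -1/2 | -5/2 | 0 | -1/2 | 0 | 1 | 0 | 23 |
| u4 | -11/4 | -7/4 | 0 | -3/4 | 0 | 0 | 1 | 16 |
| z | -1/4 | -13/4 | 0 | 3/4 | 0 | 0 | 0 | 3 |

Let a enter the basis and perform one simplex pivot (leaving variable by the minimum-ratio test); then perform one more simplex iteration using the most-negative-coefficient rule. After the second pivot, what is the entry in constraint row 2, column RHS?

136/5

Ratio test on column a — row 1: 1/(5/4) = 4/5; row 2: entry -3/4 ≤ 0; row 3: entry -1/2 ≤ 0; row 4: entry -11/4 ≤ 0. Minimum is 4/5 at row 1 (c leaves); pivot element 5/4.
Divide row 1 by 5/4; eliminate column a from the other rows.
Second iteration: most negative z-row entry is -3 in column b, so b enters.
Ratio test on column b — row 1: (4/5)/1 = 4/5; row 2: entry -2 ≤ 0; row 3: entry -2 ≤ 0; row 4: (91/5)/1 = 91/5. Minimum is 4/5 at row 1 (a leaves); pivot element 1.
Divide row 1 by 1; eliminate column b from the other rows.
After both pivots, the entry at constraint row 2, column RHS is 136/5.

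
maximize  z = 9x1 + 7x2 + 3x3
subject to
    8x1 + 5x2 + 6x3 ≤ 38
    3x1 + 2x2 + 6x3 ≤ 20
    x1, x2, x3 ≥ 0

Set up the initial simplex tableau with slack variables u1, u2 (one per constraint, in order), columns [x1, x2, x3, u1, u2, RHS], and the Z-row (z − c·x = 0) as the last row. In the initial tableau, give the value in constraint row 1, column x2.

5

Constraint 1 has coefficient 5 on x2.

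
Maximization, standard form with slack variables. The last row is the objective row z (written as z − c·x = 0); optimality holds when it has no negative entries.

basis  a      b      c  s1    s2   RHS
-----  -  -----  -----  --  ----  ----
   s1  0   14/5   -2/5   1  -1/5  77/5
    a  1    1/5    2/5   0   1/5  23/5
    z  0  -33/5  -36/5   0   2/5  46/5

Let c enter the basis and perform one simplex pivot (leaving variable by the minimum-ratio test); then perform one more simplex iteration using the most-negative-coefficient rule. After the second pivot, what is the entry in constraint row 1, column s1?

Ratio test on column c — row 1: entry -2/5 ≤ 0; row 2: (23/5)/(2/5) = 23/2. Minimum is 23/2 at row 2 (a leaves); pivot element 2/5.
Divide row 2 by 2/5; eliminate column c from the other rows.
Second iteration: most negative z-row entry is -3 in column b, so b enters.
Ratio test on column b — row 1: 20/3 = 20/3; row 2: (23/2)/(1/2) = 23. Minimum is 20/3 at row 1 (s1 leaves); pivot element 3.
Divide row 1 by 3; eliminate column b from the other rows.
After both pivots, the entry at constraint row 1, column s1 is 1/3.

1/3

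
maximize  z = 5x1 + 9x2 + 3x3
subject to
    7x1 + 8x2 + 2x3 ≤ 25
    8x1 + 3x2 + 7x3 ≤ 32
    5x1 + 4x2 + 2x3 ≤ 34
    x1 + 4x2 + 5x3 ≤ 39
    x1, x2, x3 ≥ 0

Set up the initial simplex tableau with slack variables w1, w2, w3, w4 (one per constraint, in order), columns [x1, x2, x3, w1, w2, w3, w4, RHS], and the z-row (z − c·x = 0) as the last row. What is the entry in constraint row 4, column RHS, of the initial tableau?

The RHS of constraint 4 is b_4 = 39.

39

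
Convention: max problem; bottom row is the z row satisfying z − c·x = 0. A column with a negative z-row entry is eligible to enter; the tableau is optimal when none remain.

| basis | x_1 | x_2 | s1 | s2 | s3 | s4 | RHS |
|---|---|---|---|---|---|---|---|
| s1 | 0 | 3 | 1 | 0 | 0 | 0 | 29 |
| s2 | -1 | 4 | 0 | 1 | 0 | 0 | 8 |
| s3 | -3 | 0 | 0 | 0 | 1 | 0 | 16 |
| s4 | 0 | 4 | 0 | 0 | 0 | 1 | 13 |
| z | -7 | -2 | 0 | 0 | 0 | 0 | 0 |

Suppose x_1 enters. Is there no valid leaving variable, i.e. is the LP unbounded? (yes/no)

Every constraint-row entry in column x_1 is ≤ 0, so increasing x_1 is unbounded.

yes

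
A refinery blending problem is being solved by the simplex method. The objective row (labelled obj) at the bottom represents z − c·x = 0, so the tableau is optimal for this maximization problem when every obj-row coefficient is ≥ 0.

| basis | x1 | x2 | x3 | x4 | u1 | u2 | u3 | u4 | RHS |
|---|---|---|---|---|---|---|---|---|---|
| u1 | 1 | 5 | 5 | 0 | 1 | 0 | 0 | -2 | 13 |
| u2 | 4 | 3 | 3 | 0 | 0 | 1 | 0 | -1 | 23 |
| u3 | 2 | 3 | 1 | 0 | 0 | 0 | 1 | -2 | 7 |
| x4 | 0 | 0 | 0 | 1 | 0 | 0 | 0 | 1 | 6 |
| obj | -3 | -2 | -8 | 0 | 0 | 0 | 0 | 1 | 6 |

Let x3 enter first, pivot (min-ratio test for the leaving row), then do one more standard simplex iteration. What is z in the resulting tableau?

Ratio test on column x3 — row 1: 13/5 = 13/5; row 2: 23/3 = 23/3; row 3: 7/1 = 7; row 4: entry 0 ≤ 0. Minimum is 13/5 at row 1 (u1 leaves); pivot element 5.
Pivot on row 1; the obj-row RHS becomes 6 − (-8)·(13/5) = 134/5.
Next entering variable (most negative obj-row entry -11/5): u4.
Ratio test on column u4 — row 1: entry -2/5 ≤ 0; row 2: (76/5)/(1/5) = 76; row 3: entry -8/5 ≤ 0; row 4: 6/1 = 6. Minimum is 6 at row 4 (x4 leaves); pivot element 1.
After the second pivot the obj-row RHS is 134/5 − (-11/5)·6 = 40.

40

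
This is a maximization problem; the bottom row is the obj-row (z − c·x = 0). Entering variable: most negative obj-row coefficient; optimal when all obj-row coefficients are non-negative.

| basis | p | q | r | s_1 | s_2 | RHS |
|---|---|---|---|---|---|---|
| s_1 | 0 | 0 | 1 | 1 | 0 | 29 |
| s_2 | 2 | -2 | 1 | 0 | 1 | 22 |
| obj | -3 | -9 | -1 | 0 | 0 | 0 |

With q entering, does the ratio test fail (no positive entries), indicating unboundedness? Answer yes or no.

yes

Every constraint-row entry in column q is ≤ 0, so increasing q is unbounded.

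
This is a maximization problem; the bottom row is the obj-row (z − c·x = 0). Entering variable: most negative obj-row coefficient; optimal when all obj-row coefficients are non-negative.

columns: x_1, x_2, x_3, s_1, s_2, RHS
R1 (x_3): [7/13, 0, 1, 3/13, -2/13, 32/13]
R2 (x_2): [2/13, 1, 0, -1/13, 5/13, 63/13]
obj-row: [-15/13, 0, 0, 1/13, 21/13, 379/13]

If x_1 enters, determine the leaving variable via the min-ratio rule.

x_3

Column x_1 entries and ratios — x_3: (32/13)/(7/13) = 32/7; x_2: (63/13)/(2/13) = 63/2.
Smallest ratio is 32/7 in the row of x_3, so x_3 leaves.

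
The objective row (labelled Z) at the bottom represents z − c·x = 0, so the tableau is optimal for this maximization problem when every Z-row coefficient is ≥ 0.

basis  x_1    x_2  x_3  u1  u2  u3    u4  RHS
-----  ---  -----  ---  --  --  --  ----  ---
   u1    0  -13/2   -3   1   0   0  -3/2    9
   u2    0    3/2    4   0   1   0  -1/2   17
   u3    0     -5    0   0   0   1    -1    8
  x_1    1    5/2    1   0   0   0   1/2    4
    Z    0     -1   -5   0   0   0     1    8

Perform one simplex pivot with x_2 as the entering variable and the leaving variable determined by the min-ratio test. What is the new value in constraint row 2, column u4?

-4/5

Ratio test on column x_2 — row 1: entry -13/2 ≤ 0; row 2: 17/(3/2) = 34/3; row 3: entry -5 ≤ 0; row 4: 4/(5/2) = 8/5. Minimum is 8/5 at row 4 (x_1 leaves); pivot element 5/2.
Divide row 4 by 5/2; eliminate column x_2 from the other rows.
Row 2 update in column u4: -1/2 − (3/2)·(1/5) = -4/5.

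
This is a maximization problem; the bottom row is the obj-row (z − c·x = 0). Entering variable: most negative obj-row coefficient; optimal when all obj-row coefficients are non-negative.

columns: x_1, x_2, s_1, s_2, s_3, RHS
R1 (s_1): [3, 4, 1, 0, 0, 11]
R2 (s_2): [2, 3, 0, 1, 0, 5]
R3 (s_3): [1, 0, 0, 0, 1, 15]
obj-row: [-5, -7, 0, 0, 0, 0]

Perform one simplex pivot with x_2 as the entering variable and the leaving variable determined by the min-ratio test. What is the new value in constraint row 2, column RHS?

Ratio test on column x_2 — row 1: 11/4 = 11/4; row 2: 5/3 = 5/3; row 3: entry 0 ≤ 0. Minimum is 5/3 at row 2 (s_2 leaves); pivot element 3.
Divide row 2 by 3; eliminate column x_2 from the other rows.
In the new row 2, the RHS entry is the old entry divided by the pivot: 5/3 = 5/3.

5/3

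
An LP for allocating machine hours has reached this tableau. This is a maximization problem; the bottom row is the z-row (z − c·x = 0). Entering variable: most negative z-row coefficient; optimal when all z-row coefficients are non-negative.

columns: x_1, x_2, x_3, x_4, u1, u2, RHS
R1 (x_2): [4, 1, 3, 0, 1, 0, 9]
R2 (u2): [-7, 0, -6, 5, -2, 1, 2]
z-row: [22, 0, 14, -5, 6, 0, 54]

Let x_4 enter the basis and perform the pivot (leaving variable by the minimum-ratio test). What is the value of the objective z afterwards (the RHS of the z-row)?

Ratio test on column x_4 — row 1: entry 0 ≤ 0; row 2: 2/5 = 2/5. Minimum is 2/5 at row 2 (u2 leaves); pivot element 5.
Pivot on row 2; the z-row RHS becomes 54 − (-5)·(2/5) = 56.

56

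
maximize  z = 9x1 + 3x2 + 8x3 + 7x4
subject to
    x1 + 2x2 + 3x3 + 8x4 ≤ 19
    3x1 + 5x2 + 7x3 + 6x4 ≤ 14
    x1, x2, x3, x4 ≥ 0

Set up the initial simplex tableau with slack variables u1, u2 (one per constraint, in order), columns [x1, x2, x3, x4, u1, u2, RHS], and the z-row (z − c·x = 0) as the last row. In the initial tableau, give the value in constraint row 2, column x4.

Constraint 2 has coefficient 6 on x4.

6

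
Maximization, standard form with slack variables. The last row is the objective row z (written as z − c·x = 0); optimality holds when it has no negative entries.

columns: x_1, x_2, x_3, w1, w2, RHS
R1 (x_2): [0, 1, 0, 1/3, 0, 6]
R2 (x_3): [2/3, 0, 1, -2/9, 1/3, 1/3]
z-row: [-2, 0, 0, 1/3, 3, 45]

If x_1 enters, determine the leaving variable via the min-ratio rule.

Column x_1 entries and ratios — x_2: 0 ≤ 0, skip; x_3: (1/3)/(2/3) = 1/2.
Smallest ratio is 1/2 in the row of x_3, so x_3 leaves.

x_3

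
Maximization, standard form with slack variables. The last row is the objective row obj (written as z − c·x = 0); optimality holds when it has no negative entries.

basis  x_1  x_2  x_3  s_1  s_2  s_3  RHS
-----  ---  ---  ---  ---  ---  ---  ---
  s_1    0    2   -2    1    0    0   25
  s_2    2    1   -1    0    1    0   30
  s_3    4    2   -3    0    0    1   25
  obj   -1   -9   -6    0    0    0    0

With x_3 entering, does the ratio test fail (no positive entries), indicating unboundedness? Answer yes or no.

Every constraint-row entry in column x_3 is ≤ 0, so increasing x_3 is unbounded.

yes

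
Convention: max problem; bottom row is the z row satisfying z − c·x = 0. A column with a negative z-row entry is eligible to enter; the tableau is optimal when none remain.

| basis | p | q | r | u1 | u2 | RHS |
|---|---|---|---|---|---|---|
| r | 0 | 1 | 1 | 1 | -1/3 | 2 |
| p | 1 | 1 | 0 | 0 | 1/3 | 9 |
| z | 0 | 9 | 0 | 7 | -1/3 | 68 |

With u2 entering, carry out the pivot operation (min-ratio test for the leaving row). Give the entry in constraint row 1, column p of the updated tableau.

Ratio test on column u2 — row 1: entry -1/3 ≤ 0; row 2: 9/(1/3) = 27. Minimum is 27 at row 2 (p leaves); pivot element 1/3.
Divide row 2 by 1/3; eliminate column u2 from the other rows.
Row 1 update in column p: 0 − (-1/3)·3 = 1.

1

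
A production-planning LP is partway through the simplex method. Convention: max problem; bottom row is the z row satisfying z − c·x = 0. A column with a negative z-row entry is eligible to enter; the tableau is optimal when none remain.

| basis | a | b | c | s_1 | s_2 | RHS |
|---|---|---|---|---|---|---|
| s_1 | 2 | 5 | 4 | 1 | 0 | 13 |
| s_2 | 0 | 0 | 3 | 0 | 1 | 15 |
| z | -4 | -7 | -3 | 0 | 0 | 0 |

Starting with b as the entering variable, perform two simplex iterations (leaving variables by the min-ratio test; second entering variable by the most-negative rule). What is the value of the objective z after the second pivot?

26

Ratio test on column b — row 1: 13/5 = 13/5; row 2: entry 0 ≤ 0. Minimum is 13/5 at row 1 (s_1 leaves); pivot element 5.
Pivot on row 1; the z-row RHS becomes 0 − (-7)·(13/5) = 91/5.
Next entering variable (most negative z-row entry -6/5): a.
Ratio test on column a — row 1: (13/5)/(2/5) = 13/2; row 2: entry 0 ≤ 0. Minimum is 13/2 at row 1 (b leaves); pivot element 2/5.
After the second pivot the z-row RHS is 91/5 − (-6/5)·(13/2) = 26.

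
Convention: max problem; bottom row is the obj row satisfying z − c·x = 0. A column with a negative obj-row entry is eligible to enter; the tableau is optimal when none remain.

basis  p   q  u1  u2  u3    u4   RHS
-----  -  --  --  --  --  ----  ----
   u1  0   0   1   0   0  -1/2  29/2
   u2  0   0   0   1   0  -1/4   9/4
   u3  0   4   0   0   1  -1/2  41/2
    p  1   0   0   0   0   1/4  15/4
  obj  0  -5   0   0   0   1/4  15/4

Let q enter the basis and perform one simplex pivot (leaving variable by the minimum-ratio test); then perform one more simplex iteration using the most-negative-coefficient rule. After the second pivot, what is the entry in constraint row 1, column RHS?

Ratio test on column q — row 1: entry 0 ≤ 0; row 2: entry 0 ≤ 0; row 3: (41/2)/4 = 41/8; row 4: entry 0 ≤ 0. Minimum is 41/8 at row 3 (u3 leaves); pivot element 4.
Divide row 3 by 4; eliminate column q from the other rows.
Second iteration: most negative obj-row entry is -3/8 in column u4, so u4 enters.
Ratio test on column u4 — row 1: entry -1/2 ≤ 0; row 2: entry -1/4 ≤ 0; row 3: entry -1/8 ≤ 0; row 4: (15/4)/(1/4) = 15. Minimum is 15 at row 4 (p leaves); pivot element 1/4.
Divide row 4 by 1/4; eliminate column u4 from the other rows.
After both pivots, the entry at constraint row 1, column RHS is 22.

22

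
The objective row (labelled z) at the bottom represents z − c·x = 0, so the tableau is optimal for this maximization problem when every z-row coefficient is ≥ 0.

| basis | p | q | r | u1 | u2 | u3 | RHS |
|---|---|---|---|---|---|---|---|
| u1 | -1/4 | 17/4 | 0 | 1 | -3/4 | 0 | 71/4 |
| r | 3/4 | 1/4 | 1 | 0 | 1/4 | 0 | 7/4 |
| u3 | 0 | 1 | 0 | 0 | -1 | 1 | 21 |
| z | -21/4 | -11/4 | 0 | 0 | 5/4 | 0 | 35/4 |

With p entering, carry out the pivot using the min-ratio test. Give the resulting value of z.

Ratio test on column p — row 1: entry -1/4 ≤ 0; row 2: (7/4)/(3/4) = 7/3; row 3: entry 0 ≤ 0. Minimum is 7/3 at row 2 (r leaves); pivot element 3/4.
Pivot on row 2; the z-row RHS becomes 35/4 − (-21/4)·(7/3) = 21.

21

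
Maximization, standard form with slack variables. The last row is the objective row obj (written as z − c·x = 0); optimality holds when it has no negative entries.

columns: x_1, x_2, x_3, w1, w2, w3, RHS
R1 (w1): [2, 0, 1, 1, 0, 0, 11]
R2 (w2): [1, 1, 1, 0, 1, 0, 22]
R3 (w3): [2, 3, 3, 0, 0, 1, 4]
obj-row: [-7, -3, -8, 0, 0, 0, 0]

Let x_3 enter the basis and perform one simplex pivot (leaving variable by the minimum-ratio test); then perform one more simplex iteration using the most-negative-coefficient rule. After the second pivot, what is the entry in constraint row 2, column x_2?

Ratio test on column x_3 — row 1: 11/1 = 11; row 2: 22/1 = 22; row 3: 4/3 = 4/3. Minimum is 4/3 at row 3 (w3 leaves); pivot element 3.
Divide row 3 by 3; eliminate column x_3 from the other rows.
Second iteration: most negative obj-row entry is -5/3 in column x_1, so x_1 enters.
Ratio test on column x_1 — row 1: (29/3)/(4/3) = 29/4; row 2: (62/3)/(1/3) = 62; row 3: (4/3)/(2/3) = 2. Minimum is 2 at row 3 (x_3 leaves); pivot element 2/3.
Divide row 3 by 2/3; eliminate column x_1 from the other rows.
After both pivots, the entry at constraint row 2, column x_2 is -1/2.

-1/2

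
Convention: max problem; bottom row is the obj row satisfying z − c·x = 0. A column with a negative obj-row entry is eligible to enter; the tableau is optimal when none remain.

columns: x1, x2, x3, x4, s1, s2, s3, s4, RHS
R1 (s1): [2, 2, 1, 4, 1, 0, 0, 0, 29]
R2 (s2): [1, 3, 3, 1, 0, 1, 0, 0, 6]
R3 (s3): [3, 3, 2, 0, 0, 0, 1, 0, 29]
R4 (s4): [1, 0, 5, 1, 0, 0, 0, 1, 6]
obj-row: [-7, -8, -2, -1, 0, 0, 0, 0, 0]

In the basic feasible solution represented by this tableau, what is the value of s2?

s2 is basic (row 2); its value is the RHS of that row, 6.

6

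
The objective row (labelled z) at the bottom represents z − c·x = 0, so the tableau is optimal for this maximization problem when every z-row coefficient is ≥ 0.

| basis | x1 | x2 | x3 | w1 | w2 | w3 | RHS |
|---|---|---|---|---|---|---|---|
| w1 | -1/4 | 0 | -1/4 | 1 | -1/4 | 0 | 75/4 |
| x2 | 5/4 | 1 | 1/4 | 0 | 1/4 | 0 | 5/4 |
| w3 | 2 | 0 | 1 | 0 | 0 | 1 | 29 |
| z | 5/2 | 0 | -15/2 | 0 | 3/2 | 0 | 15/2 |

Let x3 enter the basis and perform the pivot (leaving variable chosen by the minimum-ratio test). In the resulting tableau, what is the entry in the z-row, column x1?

Ratio test on column x3 — row 1: entry -1/4 ≤ 0; row 2: (5/4)/(1/4) = 5; row 3: 29/1 = 29. Minimum is 5 at row 2 (x2 leaves); pivot element 1/4.
Divide row 2 by 1/4; eliminate column x3 from the other rows.
z-row update in column x1: 5/2 − (-15/2)·5 = 40.

40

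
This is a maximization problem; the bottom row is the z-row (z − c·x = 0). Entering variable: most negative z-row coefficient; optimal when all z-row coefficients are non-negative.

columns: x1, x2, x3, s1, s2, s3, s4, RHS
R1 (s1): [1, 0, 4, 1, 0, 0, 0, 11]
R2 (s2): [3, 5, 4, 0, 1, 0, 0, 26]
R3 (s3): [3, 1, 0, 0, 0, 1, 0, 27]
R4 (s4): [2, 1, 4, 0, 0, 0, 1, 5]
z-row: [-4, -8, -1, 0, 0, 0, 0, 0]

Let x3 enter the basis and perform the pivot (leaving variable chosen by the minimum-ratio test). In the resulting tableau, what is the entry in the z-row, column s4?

1/4

Ratio test on column x3 — row 1: 11/4 = 11/4; row 2: 26/4 = 13/2; row 3: entry 0 ≤ 0; row 4: 5/4 = 5/4. Minimum is 5/4 at row 4 (s4 leaves); pivot element 4.
Divide row 4 by 4; eliminate column x3 from the other rows.
z-row update in column s4: 0 − (-1)·(1/4) = 1/4.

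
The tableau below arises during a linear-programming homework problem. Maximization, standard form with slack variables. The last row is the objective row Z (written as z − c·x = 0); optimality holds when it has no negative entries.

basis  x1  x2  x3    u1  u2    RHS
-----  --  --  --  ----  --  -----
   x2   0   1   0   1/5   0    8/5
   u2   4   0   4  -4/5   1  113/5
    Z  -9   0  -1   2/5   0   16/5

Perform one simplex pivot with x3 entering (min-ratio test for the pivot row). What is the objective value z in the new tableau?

Ratio test on column x3 — row 1: entry 0 ≤ 0; row 2: (113/5)/4 = 113/20. Minimum is 113/20 at row 2 (u2 leaves); pivot element 4.
Pivot on row 2; the Z-row RHS becomes 16/5 − (-1)·(113/20) = 177/20.

177/20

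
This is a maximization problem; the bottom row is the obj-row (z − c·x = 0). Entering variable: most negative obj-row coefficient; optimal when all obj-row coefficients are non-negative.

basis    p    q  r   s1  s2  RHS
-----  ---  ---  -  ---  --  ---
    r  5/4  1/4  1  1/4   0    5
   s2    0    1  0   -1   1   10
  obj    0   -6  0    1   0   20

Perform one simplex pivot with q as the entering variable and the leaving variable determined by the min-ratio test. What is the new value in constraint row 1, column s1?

1/2

Ratio test on column q — row 1: 5/(1/4) = 20; row 2: 10/1 = 10. Minimum is 10 at row 2 (s2 leaves); pivot element 1.
Divide row 2 by 1; eliminate column q from the other rows.
Row 1 update in column s1: 1/4 − (1/4)·(-1) = 1/2.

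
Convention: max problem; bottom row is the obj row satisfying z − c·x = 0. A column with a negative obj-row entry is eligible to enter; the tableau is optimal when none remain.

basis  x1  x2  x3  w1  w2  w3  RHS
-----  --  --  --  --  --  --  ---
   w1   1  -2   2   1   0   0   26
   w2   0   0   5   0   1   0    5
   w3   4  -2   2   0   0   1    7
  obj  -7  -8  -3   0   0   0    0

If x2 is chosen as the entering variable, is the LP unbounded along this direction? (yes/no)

yes

Every constraint-row entry in column x2 is ≤ 0, so increasing x2 is unbounded.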